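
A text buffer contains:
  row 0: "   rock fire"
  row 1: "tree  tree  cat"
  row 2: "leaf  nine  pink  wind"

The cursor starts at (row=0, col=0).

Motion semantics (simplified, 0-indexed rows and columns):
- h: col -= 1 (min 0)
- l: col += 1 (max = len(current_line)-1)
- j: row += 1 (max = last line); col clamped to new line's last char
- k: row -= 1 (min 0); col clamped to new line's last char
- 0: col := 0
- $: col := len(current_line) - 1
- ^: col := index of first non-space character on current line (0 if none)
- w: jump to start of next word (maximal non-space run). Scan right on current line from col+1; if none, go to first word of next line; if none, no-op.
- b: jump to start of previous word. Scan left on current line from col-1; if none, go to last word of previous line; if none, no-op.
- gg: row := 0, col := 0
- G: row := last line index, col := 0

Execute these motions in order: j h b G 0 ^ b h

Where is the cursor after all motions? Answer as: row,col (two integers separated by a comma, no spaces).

Answer: 1,11

Derivation:
After 1 (j): row=1 col=0 char='t'
After 2 (h): row=1 col=0 char='t'
After 3 (b): row=0 col=8 char='f'
After 4 (G): row=2 col=0 char='l'
After 5 (0): row=2 col=0 char='l'
After 6 (^): row=2 col=0 char='l'
After 7 (b): row=1 col=12 char='c'
After 8 (h): row=1 col=11 char='_'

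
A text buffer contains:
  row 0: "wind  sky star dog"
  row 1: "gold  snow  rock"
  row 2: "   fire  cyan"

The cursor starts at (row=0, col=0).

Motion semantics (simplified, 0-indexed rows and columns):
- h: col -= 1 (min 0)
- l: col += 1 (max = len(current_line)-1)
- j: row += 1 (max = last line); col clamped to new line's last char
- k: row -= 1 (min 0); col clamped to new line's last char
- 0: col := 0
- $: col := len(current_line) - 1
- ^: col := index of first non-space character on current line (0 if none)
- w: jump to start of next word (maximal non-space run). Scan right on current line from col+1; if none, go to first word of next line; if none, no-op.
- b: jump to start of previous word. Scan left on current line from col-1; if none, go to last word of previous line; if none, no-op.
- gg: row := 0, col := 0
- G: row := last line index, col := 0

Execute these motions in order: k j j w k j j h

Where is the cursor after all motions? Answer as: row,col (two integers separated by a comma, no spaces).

After 1 (k): row=0 col=0 char='w'
After 2 (j): row=1 col=0 char='g'
After 3 (j): row=2 col=0 char='_'
After 4 (w): row=2 col=3 char='f'
After 5 (k): row=1 col=3 char='d'
After 6 (j): row=2 col=3 char='f'
After 7 (j): row=2 col=3 char='f'
After 8 (h): row=2 col=2 char='_'

Answer: 2,2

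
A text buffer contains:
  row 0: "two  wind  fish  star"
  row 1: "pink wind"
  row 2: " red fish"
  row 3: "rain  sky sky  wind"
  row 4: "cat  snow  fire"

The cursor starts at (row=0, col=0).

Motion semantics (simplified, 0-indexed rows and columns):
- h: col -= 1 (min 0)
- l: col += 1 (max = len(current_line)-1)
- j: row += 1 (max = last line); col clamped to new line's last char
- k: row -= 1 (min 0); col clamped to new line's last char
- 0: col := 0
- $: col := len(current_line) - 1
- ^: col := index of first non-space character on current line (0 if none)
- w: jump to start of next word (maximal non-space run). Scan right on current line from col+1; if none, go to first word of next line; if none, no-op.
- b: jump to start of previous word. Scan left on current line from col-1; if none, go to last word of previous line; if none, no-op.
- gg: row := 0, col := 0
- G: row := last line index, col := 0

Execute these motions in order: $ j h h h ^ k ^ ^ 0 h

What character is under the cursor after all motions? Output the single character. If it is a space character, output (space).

Answer: t

Derivation:
After 1 ($): row=0 col=20 char='r'
After 2 (j): row=1 col=8 char='d'
After 3 (h): row=1 col=7 char='n'
After 4 (h): row=1 col=6 char='i'
After 5 (h): row=1 col=5 char='w'
After 6 (^): row=1 col=0 char='p'
After 7 (k): row=0 col=0 char='t'
After 8 (^): row=0 col=0 char='t'
After 9 (^): row=0 col=0 char='t'
After 10 (0): row=0 col=0 char='t'
After 11 (h): row=0 col=0 char='t'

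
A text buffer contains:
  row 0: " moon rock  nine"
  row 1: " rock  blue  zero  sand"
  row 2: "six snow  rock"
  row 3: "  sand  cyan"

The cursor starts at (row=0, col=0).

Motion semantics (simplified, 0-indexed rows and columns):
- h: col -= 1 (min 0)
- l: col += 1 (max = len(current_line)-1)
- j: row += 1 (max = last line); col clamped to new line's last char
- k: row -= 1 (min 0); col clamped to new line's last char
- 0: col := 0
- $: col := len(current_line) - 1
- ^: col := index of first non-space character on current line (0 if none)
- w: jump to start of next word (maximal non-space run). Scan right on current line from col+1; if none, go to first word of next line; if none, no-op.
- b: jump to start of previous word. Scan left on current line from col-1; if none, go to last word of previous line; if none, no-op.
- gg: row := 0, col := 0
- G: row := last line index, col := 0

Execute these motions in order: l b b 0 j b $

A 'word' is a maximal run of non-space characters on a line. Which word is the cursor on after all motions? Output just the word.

After 1 (l): row=0 col=1 char='m'
After 2 (b): row=0 col=1 char='m'
After 3 (b): row=0 col=1 char='m'
After 4 (0): row=0 col=0 char='_'
After 5 (j): row=1 col=0 char='_'
After 6 (b): row=0 col=12 char='n'
After 7 ($): row=0 col=15 char='e'

Answer: nine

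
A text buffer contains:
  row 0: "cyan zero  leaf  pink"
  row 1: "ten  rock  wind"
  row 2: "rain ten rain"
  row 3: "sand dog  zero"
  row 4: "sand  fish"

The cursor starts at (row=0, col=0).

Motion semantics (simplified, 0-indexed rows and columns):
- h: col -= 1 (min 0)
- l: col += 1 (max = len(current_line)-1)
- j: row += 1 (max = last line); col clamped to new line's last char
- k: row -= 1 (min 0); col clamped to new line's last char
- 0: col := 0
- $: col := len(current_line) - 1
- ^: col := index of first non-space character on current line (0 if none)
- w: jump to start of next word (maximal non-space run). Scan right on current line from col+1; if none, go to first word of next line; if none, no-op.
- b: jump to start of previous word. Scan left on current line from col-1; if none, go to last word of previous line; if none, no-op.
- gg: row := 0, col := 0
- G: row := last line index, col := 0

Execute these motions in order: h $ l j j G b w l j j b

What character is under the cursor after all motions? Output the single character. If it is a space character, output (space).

Answer: s

Derivation:
After 1 (h): row=0 col=0 char='c'
After 2 ($): row=0 col=20 char='k'
After 3 (l): row=0 col=20 char='k'
After 4 (j): row=1 col=14 char='d'
After 5 (j): row=2 col=12 char='n'
After 6 (G): row=4 col=0 char='s'
After 7 (b): row=3 col=10 char='z'
After 8 (w): row=4 col=0 char='s'
After 9 (l): row=4 col=1 char='a'
After 10 (j): row=4 col=1 char='a'
After 11 (j): row=4 col=1 char='a'
After 12 (b): row=4 col=0 char='s'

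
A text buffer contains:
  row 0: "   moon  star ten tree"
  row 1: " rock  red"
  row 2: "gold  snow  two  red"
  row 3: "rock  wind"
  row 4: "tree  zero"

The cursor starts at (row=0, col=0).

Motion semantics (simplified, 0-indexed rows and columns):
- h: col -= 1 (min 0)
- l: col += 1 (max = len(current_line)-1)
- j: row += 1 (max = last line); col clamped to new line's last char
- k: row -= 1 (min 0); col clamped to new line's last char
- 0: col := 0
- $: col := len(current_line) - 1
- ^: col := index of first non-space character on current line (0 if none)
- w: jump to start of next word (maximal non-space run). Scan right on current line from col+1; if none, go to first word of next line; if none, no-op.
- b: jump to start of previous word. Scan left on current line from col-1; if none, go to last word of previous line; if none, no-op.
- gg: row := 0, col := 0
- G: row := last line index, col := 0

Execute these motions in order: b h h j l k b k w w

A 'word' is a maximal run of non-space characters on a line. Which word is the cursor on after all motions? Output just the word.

Answer: star

Derivation:
After 1 (b): row=0 col=0 char='_'
After 2 (h): row=0 col=0 char='_'
After 3 (h): row=0 col=0 char='_'
After 4 (j): row=1 col=0 char='_'
After 5 (l): row=1 col=1 char='r'
After 6 (k): row=0 col=1 char='_'
After 7 (b): row=0 col=1 char='_'
After 8 (k): row=0 col=1 char='_'
After 9 (w): row=0 col=3 char='m'
After 10 (w): row=0 col=9 char='s'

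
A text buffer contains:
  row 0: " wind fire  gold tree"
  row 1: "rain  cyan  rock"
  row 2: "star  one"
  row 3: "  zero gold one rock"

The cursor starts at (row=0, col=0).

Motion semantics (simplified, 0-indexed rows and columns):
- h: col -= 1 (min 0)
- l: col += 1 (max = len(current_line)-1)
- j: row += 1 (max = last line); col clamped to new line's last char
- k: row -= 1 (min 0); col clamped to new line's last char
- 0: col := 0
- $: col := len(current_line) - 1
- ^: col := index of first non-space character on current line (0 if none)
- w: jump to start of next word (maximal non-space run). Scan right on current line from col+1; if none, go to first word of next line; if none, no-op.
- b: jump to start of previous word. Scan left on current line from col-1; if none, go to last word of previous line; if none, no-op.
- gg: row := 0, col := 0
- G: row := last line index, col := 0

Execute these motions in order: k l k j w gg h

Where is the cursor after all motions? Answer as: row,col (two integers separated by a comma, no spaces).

Answer: 0,0

Derivation:
After 1 (k): row=0 col=0 char='_'
After 2 (l): row=0 col=1 char='w'
After 3 (k): row=0 col=1 char='w'
After 4 (j): row=1 col=1 char='a'
After 5 (w): row=1 col=6 char='c'
After 6 (gg): row=0 col=0 char='_'
After 7 (h): row=0 col=0 char='_'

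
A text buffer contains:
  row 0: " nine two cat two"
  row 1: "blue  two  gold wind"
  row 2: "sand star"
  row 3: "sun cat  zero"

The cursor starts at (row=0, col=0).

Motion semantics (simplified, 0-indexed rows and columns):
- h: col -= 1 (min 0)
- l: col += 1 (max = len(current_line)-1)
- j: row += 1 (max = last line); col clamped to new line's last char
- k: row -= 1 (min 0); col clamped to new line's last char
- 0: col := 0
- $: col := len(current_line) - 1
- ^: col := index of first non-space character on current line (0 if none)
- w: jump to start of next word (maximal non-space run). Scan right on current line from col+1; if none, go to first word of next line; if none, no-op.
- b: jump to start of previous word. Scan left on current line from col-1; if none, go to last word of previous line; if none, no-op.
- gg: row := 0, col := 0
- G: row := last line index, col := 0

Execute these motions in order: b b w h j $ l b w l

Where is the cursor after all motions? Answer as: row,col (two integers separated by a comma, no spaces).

Answer: 2,1

Derivation:
After 1 (b): row=0 col=0 char='_'
After 2 (b): row=0 col=0 char='_'
After 3 (w): row=0 col=1 char='n'
After 4 (h): row=0 col=0 char='_'
After 5 (j): row=1 col=0 char='b'
After 6 ($): row=1 col=19 char='d'
After 7 (l): row=1 col=19 char='d'
After 8 (b): row=1 col=16 char='w'
After 9 (w): row=2 col=0 char='s'
After 10 (l): row=2 col=1 char='a'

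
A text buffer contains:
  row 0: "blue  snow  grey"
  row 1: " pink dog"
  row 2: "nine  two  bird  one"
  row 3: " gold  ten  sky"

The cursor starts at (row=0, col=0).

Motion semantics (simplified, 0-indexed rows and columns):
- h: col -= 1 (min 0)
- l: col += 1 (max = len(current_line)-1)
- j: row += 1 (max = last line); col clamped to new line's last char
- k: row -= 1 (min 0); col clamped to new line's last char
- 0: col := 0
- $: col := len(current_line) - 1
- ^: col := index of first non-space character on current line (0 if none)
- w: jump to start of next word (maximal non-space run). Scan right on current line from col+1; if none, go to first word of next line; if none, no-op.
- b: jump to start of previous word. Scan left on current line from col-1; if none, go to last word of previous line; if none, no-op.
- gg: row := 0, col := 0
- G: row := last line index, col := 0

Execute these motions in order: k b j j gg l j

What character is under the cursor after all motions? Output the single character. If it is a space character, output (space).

Answer: p

Derivation:
After 1 (k): row=0 col=0 char='b'
After 2 (b): row=0 col=0 char='b'
After 3 (j): row=1 col=0 char='_'
After 4 (j): row=2 col=0 char='n'
After 5 (gg): row=0 col=0 char='b'
After 6 (l): row=0 col=1 char='l'
After 7 (j): row=1 col=1 char='p'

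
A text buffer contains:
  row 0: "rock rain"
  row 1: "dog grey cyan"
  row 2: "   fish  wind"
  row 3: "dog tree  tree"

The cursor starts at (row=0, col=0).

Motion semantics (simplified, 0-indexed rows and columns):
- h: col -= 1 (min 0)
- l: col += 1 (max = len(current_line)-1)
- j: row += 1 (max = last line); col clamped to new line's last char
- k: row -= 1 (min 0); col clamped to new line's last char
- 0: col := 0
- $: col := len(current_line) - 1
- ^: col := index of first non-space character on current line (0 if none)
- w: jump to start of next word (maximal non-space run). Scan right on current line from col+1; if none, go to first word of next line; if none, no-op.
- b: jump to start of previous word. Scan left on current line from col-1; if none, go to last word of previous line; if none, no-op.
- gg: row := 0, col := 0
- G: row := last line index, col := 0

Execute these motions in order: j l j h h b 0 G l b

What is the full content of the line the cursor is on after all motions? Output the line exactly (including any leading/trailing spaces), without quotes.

After 1 (j): row=1 col=0 char='d'
After 2 (l): row=1 col=1 char='o'
After 3 (j): row=2 col=1 char='_'
After 4 (h): row=2 col=0 char='_'
After 5 (h): row=2 col=0 char='_'
After 6 (b): row=1 col=9 char='c'
After 7 (0): row=1 col=0 char='d'
After 8 (G): row=3 col=0 char='d'
After 9 (l): row=3 col=1 char='o'
After 10 (b): row=3 col=0 char='d'

Answer: dog tree  tree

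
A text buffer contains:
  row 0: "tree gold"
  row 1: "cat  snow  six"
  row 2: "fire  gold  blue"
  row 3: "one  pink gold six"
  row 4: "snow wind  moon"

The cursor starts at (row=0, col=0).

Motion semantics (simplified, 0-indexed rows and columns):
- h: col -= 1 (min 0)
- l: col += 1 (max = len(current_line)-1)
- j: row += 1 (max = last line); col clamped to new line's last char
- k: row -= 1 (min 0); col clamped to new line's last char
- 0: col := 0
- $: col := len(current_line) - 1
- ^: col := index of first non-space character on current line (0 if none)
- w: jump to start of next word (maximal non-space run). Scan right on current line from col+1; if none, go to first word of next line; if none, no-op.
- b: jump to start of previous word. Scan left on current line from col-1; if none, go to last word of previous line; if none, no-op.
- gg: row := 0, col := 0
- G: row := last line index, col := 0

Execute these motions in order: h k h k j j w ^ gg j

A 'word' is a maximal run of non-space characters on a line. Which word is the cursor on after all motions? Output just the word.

Answer: cat

Derivation:
After 1 (h): row=0 col=0 char='t'
After 2 (k): row=0 col=0 char='t'
After 3 (h): row=0 col=0 char='t'
After 4 (k): row=0 col=0 char='t'
After 5 (j): row=1 col=0 char='c'
After 6 (j): row=2 col=0 char='f'
After 7 (w): row=2 col=6 char='g'
After 8 (^): row=2 col=0 char='f'
After 9 (gg): row=0 col=0 char='t'
After 10 (j): row=1 col=0 char='c'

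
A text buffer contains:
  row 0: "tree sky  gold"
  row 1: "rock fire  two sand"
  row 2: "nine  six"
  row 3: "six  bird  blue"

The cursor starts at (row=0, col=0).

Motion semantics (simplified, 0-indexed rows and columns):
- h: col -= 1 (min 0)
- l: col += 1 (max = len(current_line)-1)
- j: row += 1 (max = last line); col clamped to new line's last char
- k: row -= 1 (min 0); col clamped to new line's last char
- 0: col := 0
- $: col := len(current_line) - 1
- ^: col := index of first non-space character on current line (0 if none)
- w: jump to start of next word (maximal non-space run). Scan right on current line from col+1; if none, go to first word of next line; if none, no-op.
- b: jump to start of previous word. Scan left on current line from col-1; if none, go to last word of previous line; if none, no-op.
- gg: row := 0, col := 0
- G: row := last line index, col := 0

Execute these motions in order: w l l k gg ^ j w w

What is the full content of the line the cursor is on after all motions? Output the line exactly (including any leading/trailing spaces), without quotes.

After 1 (w): row=0 col=5 char='s'
After 2 (l): row=0 col=6 char='k'
After 3 (l): row=0 col=7 char='y'
After 4 (k): row=0 col=7 char='y'
After 5 (gg): row=0 col=0 char='t'
After 6 (^): row=0 col=0 char='t'
After 7 (j): row=1 col=0 char='r'
After 8 (w): row=1 col=5 char='f'
After 9 (w): row=1 col=11 char='t'

Answer: rock fire  two sand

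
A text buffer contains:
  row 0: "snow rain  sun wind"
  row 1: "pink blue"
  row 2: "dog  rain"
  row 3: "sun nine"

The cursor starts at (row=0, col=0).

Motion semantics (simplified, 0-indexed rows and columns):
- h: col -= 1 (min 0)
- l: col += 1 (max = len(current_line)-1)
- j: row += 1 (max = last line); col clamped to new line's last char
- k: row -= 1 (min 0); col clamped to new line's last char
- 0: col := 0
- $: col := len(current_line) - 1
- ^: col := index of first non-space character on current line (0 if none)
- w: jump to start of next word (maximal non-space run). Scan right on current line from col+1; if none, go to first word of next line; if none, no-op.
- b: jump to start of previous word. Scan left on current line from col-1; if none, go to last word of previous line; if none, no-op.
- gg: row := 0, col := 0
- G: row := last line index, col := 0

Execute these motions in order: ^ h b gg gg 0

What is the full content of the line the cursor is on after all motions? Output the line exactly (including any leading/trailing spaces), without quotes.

Answer: snow rain  sun wind

Derivation:
After 1 (^): row=0 col=0 char='s'
After 2 (h): row=0 col=0 char='s'
After 3 (b): row=0 col=0 char='s'
After 4 (gg): row=0 col=0 char='s'
After 5 (gg): row=0 col=0 char='s'
After 6 (0): row=0 col=0 char='s'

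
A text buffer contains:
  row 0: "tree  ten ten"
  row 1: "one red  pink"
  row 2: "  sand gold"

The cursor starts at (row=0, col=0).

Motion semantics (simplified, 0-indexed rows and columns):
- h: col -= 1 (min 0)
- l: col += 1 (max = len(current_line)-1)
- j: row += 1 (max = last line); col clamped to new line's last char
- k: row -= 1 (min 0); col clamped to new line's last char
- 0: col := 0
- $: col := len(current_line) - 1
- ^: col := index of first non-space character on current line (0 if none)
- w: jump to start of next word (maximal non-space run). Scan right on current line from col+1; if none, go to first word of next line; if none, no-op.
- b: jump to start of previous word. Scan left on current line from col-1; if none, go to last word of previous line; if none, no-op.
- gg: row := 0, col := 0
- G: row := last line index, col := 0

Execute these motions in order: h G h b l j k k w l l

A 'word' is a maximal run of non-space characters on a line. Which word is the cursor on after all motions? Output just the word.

Answer: one

Derivation:
After 1 (h): row=0 col=0 char='t'
After 2 (G): row=2 col=0 char='_'
After 3 (h): row=2 col=0 char='_'
After 4 (b): row=1 col=9 char='p'
After 5 (l): row=1 col=10 char='i'
After 6 (j): row=2 col=10 char='d'
After 7 (k): row=1 col=10 char='i'
After 8 (k): row=0 col=10 char='t'
After 9 (w): row=1 col=0 char='o'
After 10 (l): row=1 col=1 char='n'
After 11 (l): row=1 col=2 char='e'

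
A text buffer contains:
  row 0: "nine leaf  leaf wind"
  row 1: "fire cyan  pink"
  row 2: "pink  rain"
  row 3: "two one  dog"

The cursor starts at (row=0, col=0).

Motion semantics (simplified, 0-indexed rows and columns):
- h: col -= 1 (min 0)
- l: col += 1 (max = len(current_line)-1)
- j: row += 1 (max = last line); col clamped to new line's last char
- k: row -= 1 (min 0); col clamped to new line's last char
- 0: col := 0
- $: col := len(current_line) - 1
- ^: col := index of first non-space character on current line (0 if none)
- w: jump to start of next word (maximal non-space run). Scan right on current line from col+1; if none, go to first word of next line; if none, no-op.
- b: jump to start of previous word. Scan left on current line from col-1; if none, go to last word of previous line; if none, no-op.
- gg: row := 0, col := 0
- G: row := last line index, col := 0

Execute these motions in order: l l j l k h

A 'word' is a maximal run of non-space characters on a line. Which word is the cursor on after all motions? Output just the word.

After 1 (l): row=0 col=1 char='i'
After 2 (l): row=0 col=2 char='n'
After 3 (j): row=1 col=2 char='r'
After 4 (l): row=1 col=3 char='e'
After 5 (k): row=0 col=3 char='e'
After 6 (h): row=0 col=2 char='n'

Answer: nine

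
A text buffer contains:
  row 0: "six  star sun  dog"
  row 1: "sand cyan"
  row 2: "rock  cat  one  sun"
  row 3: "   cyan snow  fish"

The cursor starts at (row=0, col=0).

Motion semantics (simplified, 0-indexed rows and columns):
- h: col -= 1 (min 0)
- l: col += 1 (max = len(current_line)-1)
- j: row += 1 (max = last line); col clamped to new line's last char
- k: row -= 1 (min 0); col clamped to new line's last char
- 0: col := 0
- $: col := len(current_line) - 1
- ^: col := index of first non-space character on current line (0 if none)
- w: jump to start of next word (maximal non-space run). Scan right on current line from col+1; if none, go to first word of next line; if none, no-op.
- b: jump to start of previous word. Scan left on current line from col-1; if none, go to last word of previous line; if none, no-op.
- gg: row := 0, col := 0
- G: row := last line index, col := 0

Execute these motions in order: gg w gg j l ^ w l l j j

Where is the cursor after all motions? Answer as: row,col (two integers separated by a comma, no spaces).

After 1 (gg): row=0 col=0 char='s'
After 2 (w): row=0 col=5 char='s'
After 3 (gg): row=0 col=0 char='s'
After 4 (j): row=1 col=0 char='s'
After 5 (l): row=1 col=1 char='a'
After 6 (^): row=1 col=0 char='s'
After 7 (w): row=1 col=5 char='c'
After 8 (l): row=1 col=6 char='y'
After 9 (l): row=1 col=7 char='a'
After 10 (j): row=2 col=7 char='a'
After 11 (j): row=3 col=7 char='_'

Answer: 3,7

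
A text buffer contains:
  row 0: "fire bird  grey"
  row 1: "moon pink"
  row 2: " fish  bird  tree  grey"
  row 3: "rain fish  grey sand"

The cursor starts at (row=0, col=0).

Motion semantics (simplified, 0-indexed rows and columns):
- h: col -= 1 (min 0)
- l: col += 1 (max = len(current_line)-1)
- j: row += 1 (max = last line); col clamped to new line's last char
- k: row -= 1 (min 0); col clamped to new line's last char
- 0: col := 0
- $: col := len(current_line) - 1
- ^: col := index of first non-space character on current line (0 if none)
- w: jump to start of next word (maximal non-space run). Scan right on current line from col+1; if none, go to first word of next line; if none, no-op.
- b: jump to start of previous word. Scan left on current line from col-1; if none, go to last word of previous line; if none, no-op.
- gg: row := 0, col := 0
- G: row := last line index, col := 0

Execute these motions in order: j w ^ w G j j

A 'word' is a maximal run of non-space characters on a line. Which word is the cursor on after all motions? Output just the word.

Answer: rain

Derivation:
After 1 (j): row=1 col=0 char='m'
After 2 (w): row=1 col=5 char='p'
After 3 (^): row=1 col=0 char='m'
After 4 (w): row=1 col=5 char='p'
After 5 (G): row=3 col=0 char='r'
After 6 (j): row=3 col=0 char='r'
After 7 (j): row=3 col=0 char='r'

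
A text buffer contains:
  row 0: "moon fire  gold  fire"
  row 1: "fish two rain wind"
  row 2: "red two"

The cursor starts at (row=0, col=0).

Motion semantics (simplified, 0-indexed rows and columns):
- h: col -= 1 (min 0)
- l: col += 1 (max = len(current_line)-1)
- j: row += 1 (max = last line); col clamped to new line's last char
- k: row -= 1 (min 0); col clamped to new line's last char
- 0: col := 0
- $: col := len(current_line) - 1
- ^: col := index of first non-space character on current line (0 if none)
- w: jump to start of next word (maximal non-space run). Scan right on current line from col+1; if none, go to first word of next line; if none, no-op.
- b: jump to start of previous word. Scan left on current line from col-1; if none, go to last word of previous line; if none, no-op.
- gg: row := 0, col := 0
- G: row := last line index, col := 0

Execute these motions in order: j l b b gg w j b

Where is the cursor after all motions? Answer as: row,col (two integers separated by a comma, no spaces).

After 1 (j): row=1 col=0 char='f'
After 2 (l): row=1 col=1 char='i'
After 3 (b): row=1 col=0 char='f'
After 4 (b): row=0 col=17 char='f'
After 5 (gg): row=0 col=0 char='m'
After 6 (w): row=0 col=5 char='f'
After 7 (j): row=1 col=5 char='t'
After 8 (b): row=1 col=0 char='f'

Answer: 1,0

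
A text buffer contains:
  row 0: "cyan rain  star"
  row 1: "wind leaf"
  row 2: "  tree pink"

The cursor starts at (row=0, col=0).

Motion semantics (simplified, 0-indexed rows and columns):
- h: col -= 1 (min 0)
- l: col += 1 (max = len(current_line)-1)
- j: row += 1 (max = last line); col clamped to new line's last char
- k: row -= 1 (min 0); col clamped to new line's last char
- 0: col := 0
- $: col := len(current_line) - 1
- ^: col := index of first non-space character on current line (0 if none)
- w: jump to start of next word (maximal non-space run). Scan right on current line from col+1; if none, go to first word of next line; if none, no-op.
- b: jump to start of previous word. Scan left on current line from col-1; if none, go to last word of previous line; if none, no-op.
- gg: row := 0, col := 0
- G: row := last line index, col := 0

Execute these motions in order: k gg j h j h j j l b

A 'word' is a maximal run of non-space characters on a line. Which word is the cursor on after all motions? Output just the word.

After 1 (k): row=0 col=0 char='c'
After 2 (gg): row=0 col=0 char='c'
After 3 (j): row=1 col=0 char='w'
After 4 (h): row=1 col=0 char='w'
After 5 (j): row=2 col=0 char='_'
After 6 (h): row=2 col=0 char='_'
After 7 (j): row=2 col=0 char='_'
After 8 (j): row=2 col=0 char='_'
After 9 (l): row=2 col=1 char='_'
After 10 (b): row=1 col=5 char='l'

Answer: leaf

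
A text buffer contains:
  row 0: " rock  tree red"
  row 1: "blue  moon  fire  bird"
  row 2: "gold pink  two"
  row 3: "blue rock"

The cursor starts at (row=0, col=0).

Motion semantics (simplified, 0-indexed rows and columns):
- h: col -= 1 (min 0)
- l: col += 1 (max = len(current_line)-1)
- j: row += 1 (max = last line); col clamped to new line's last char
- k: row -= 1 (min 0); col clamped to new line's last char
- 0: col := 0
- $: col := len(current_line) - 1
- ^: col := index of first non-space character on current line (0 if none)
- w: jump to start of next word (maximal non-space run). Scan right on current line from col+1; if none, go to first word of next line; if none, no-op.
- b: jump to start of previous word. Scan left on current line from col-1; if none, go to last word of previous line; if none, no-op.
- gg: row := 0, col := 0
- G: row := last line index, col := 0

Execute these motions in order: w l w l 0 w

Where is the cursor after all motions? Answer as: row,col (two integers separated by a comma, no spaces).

Answer: 0,1

Derivation:
After 1 (w): row=0 col=1 char='r'
After 2 (l): row=0 col=2 char='o'
After 3 (w): row=0 col=7 char='t'
After 4 (l): row=0 col=8 char='r'
After 5 (0): row=0 col=0 char='_'
After 6 (w): row=0 col=1 char='r'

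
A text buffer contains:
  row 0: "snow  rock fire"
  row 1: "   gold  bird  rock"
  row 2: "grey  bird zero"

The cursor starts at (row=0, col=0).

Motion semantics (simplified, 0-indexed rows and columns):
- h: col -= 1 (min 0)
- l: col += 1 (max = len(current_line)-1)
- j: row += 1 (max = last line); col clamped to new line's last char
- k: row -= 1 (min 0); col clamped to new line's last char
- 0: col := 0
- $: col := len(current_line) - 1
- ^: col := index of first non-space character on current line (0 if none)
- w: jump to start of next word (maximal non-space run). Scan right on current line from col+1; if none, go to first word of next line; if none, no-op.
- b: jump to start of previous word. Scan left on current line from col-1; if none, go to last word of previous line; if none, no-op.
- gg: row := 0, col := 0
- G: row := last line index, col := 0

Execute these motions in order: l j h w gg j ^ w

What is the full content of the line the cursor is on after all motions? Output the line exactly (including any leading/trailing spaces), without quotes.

Answer:    gold  bird  rock

Derivation:
After 1 (l): row=0 col=1 char='n'
After 2 (j): row=1 col=1 char='_'
After 3 (h): row=1 col=0 char='_'
After 4 (w): row=1 col=3 char='g'
After 5 (gg): row=0 col=0 char='s'
After 6 (j): row=1 col=0 char='_'
After 7 (^): row=1 col=3 char='g'
After 8 (w): row=1 col=9 char='b'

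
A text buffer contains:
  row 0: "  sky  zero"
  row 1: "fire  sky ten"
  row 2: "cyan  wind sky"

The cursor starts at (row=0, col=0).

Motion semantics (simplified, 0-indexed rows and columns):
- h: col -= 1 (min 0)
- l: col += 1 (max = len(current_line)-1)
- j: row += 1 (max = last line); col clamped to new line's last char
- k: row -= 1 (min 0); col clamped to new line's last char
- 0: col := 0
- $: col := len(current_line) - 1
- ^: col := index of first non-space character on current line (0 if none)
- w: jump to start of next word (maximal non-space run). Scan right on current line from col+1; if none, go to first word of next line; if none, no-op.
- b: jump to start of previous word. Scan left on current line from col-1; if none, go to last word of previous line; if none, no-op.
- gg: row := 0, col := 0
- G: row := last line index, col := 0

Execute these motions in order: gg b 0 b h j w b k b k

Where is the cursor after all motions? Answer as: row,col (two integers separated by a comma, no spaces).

After 1 (gg): row=0 col=0 char='_'
After 2 (b): row=0 col=0 char='_'
After 3 (0): row=0 col=0 char='_'
After 4 (b): row=0 col=0 char='_'
After 5 (h): row=0 col=0 char='_'
After 6 (j): row=1 col=0 char='f'
After 7 (w): row=1 col=6 char='s'
After 8 (b): row=1 col=0 char='f'
After 9 (k): row=0 col=0 char='_'
After 10 (b): row=0 col=0 char='_'
After 11 (k): row=0 col=0 char='_'

Answer: 0,0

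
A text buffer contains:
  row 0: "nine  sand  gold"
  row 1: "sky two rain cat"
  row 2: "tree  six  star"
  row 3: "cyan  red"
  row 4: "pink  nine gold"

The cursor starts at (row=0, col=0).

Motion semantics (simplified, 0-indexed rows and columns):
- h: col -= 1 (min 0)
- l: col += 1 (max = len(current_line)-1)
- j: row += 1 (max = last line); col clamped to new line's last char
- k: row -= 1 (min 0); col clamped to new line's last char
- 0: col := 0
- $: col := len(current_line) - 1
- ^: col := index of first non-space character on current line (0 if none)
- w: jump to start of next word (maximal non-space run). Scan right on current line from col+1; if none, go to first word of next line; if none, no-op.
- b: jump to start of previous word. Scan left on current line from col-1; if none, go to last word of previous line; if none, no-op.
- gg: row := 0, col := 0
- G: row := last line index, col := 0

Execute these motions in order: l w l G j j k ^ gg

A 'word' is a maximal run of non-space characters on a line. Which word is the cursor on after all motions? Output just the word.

Answer: nine

Derivation:
After 1 (l): row=0 col=1 char='i'
After 2 (w): row=0 col=6 char='s'
After 3 (l): row=0 col=7 char='a'
After 4 (G): row=4 col=0 char='p'
After 5 (j): row=4 col=0 char='p'
After 6 (j): row=4 col=0 char='p'
After 7 (k): row=3 col=0 char='c'
After 8 (^): row=3 col=0 char='c'
After 9 (gg): row=0 col=0 char='n'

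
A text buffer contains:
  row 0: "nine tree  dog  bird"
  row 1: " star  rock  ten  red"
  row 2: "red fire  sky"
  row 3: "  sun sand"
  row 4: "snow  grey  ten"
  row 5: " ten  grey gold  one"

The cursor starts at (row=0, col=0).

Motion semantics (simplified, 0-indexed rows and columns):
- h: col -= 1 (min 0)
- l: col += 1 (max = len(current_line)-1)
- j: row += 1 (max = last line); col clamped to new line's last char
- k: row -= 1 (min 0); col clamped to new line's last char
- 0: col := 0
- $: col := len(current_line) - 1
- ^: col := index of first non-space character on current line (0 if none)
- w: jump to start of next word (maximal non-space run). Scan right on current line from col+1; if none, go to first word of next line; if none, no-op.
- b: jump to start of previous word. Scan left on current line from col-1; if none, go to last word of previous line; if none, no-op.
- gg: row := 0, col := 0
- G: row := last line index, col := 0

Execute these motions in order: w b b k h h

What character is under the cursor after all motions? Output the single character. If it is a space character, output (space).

After 1 (w): row=0 col=5 char='t'
After 2 (b): row=0 col=0 char='n'
After 3 (b): row=0 col=0 char='n'
After 4 (k): row=0 col=0 char='n'
After 5 (h): row=0 col=0 char='n'
After 6 (h): row=0 col=0 char='n'

Answer: n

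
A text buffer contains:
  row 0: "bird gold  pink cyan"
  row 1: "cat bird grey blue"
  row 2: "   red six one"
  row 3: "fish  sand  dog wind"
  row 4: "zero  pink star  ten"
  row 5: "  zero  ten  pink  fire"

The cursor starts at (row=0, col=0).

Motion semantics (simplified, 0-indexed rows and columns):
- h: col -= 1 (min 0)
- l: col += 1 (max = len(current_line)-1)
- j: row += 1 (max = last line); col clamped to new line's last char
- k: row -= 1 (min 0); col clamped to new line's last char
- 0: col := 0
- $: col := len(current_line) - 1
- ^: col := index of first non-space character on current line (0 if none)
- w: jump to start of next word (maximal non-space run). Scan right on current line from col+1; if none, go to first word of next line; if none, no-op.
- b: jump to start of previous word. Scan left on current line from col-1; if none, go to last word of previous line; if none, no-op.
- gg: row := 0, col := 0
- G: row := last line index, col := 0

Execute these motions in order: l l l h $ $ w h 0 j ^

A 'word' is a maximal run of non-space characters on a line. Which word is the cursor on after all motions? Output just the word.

Answer: red

Derivation:
After 1 (l): row=0 col=1 char='i'
After 2 (l): row=0 col=2 char='r'
After 3 (l): row=0 col=3 char='d'
After 4 (h): row=0 col=2 char='r'
After 5 ($): row=0 col=19 char='n'
After 6 ($): row=0 col=19 char='n'
After 7 (w): row=1 col=0 char='c'
After 8 (h): row=1 col=0 char='c'
After 9 (0): row=1 col=0 char='c'
After 10 (j): row=2 col=0 char='_'
After 11 (^): row=2 col=3 char='r'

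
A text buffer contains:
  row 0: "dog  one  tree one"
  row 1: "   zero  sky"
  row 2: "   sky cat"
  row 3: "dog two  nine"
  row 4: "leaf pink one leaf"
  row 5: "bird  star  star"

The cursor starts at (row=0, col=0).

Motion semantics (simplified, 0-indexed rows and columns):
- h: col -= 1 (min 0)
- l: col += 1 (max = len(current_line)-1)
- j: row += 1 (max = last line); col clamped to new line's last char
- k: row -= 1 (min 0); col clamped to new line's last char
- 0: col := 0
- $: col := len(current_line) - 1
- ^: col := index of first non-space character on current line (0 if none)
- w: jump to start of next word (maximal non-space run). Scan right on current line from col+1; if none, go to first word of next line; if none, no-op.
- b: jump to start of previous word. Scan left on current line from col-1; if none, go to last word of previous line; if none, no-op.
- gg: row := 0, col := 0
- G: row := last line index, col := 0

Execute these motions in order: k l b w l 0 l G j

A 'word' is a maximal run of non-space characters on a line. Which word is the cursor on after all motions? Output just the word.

Answer: bird

Derivation:
After 1 (k): row=0 col=0 char='d'
After 2 (l): row=0 col=1 char='o'
After 3 (b): row=0 col=0 char='d'
After 4 (w): row=0 col=5 char='o'
After 5 (l): row=0 col=6 char='n'
After 6 (0): row=0 col=0 char='d'
After 7 (l): row=0 col=1 char='o'
After 8 (G): row=5 col=0 char='b'
After 9 (j): row=5 col=0 char='b'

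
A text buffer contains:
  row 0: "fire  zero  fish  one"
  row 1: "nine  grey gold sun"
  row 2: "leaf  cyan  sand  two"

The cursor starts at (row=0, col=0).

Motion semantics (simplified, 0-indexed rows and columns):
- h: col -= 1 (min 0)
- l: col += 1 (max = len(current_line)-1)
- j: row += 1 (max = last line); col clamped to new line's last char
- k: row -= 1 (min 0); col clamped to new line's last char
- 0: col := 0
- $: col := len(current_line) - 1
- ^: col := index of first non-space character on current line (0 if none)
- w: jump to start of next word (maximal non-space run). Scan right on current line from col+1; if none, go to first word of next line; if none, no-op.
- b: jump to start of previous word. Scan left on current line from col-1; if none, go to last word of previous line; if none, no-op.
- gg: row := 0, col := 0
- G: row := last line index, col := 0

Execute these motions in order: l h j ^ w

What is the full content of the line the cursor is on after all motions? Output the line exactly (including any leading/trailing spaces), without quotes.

After 1 (l): row=0 col=1 char='i'
After 2 (h): row=0 col=0 char='f'
After 3 (j): row=1 col=0 char='n'
After 4 (^): row=1 col=0 char='n'
After 5 (w): row=1 col=6 char='g'

Answer: nine  grey gold sun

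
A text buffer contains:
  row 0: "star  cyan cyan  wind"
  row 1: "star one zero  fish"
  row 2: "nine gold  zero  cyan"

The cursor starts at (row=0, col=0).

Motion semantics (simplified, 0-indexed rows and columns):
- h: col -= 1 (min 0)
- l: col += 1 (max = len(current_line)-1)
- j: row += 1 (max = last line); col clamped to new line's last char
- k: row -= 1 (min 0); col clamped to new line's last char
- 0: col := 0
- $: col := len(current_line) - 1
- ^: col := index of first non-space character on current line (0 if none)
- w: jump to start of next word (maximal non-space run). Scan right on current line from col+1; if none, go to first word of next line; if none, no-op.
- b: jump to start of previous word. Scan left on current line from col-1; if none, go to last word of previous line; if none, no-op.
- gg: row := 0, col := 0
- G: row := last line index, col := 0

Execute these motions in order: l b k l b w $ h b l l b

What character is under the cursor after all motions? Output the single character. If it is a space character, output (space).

After 1 (l): row=0 col=1 char='t'
After 2 (b): row=0 col=0 char='s'
After 3 (k): row=0 col=0 char='s'
After 4 (l): row=0 col=1 char='t'
After 5 (b): row=0 col=0 char='s'
After 6 (w): row=0 col=6 char='c'
After 7 ($): row=0 col=20 char='d'
After 8 (h): row=0 col=19 char='n'
After 9 (b): row=0 col=17 char='w'
After 10 (l): row=0 col=18 char='i'
After 11 (l): row=0 col=19 char='n'
After 12 (b): row=0 col=17 char='w'

Answer: w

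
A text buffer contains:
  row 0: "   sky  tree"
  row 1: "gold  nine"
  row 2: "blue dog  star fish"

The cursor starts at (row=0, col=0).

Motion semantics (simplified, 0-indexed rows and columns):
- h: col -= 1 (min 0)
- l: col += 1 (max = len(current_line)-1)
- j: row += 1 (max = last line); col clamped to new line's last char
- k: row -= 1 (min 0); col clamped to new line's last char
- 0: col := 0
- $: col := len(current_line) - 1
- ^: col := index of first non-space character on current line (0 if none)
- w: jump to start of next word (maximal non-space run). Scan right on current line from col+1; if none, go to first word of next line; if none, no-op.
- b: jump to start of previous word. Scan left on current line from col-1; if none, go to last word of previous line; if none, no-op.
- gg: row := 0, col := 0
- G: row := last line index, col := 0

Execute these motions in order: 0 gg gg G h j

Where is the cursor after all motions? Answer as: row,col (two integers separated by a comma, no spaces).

After 1 (0): row=0 col=0 char='_'
After 2 (gg): row=0 col=0 char='_'
After 3 (gg): row=0 col=0 char='_'
After 4 (G): row=2 col=0 char='b'
After 5 (h): row=2 col=0 char='b'
After 6 (j): row=2 col=0 char='b'

Answer: 2,0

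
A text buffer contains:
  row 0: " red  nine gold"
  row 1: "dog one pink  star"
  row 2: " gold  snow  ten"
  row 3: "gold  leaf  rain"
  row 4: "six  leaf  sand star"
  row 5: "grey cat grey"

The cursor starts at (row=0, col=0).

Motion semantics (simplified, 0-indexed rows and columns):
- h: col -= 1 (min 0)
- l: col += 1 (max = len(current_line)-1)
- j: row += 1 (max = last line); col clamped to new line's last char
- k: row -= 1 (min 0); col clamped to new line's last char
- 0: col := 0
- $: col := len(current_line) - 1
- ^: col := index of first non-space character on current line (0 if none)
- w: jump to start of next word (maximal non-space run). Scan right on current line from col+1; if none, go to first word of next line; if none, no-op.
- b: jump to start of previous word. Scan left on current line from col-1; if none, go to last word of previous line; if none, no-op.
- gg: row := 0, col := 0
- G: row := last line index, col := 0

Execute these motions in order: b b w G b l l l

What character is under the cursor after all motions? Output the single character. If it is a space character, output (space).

Answer: r

Derivation:
After 1 (b): row=0 col=0 char='_'
After 2 (b): row=0 col=0 char='_'
After 3 (w): row=0 col=1 char='r'
After 4 (G): row=5 col=0 char='g'
After 5 (b): row=4 col=16 char='s'
After 6 (l): row=4 col=17 char='t'
After 7 (l): row=4 col=18 char='a'
After 8 (l): row=4 col=19 char='r'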